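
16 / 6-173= -511 / 3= -170.33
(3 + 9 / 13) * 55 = 2640 / 13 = 203.08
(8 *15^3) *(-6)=-162000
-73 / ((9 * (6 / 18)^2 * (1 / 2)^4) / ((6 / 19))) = -7008 / 19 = -368.84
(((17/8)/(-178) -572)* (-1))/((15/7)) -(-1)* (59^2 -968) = 2779.94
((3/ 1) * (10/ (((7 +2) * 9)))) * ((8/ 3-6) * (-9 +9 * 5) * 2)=-800/ 9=-88.89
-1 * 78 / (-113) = 78 / 113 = 0.69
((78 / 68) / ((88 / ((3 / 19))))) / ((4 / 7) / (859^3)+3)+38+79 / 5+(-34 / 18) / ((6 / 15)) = 1671157763712352349 / 34050734960212080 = 49.08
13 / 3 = 4.33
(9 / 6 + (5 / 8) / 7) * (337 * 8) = 29993 / 7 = 4284.71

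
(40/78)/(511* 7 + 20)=20/140283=0.00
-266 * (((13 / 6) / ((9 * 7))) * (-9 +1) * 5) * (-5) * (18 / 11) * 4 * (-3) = 395200 / 11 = 35927.27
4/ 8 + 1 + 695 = 1393/ 2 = 696.50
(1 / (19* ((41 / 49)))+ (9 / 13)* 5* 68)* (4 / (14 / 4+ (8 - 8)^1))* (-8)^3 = -9766408192 / 70889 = -137770.43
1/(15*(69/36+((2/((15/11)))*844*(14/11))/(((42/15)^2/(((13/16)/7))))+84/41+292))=4018/19243625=0.00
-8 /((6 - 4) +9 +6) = -8 /17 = -0.47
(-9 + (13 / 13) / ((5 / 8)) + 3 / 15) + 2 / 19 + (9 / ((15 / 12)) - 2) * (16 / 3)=5882 / 285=20.64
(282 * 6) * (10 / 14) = 8460 / 7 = 1208.57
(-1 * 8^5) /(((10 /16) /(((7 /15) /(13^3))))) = -1835008 /164775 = -11.14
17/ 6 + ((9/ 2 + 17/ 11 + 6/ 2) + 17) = 28.88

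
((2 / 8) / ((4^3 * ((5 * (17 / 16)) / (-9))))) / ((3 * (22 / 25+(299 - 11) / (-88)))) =165 / 178976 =0.00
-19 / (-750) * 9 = 57 / 250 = 0.23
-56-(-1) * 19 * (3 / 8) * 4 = -27.50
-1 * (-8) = 8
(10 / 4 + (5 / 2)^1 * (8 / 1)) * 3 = 135 / 2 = 67.50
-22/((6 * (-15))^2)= -11/4050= -0.00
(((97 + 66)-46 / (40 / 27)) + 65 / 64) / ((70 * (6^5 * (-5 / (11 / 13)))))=-12001 / 290304000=-0.00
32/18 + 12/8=59/18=3.28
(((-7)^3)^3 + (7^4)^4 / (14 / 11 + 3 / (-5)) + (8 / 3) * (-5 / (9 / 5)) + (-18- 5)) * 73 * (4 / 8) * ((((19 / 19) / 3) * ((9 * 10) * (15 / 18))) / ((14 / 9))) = 90065322388197029875 / 3108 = 28978546456948851.31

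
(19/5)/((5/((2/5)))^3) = 152/78125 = 0.00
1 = 1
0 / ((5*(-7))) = 0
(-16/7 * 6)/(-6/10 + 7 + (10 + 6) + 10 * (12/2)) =-120/721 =-0.17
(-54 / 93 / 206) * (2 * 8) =-144 / 3193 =-0.05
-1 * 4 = -4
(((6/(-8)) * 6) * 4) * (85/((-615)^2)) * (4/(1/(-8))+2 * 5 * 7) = -1292/8405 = -0.15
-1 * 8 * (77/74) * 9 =-2772/37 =-74.92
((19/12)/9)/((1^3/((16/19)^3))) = 1024/9747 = 0.11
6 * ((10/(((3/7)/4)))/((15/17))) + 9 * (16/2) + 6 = 2138/3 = 712.67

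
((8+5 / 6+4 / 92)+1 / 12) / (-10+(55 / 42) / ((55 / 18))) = -17311 / 18492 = -0.94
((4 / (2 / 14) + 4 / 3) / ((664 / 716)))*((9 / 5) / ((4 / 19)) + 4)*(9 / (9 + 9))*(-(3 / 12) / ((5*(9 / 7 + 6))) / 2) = -0.68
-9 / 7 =-1.29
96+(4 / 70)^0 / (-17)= 1631 / 17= 95.94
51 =51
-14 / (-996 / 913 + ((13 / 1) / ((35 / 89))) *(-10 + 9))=5390 / 13147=0.41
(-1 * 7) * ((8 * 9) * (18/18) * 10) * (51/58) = -128520/29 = -4431.72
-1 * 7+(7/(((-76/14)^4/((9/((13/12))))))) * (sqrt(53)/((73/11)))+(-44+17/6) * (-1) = 4991679 * sqrt(53)/494698516+205/6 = 34.24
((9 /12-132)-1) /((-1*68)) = 529 /272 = 1.94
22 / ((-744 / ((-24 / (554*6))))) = 11 / 51522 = 0.00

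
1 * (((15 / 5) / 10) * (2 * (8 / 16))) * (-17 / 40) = -51 / 400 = -0.13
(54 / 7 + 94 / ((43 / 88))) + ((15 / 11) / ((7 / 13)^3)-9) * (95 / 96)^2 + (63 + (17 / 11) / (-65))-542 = -4522424273293 / 16197941760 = -279.20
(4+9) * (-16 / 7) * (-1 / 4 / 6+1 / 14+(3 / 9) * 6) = -8866 / 147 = -60.31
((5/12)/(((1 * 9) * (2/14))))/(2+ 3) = 7/108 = 0.06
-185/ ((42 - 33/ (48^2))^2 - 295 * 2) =-21823488/ 138348773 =-0.16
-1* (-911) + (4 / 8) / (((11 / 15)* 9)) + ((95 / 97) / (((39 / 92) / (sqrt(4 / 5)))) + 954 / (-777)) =3496* sqrt(5) / 3783 + 15552941 / 17094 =911.91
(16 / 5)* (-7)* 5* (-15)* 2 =3360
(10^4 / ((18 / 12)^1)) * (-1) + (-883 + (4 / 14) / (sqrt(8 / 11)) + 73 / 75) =-566152 / 75 + sqrt(22) / 14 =-7548.36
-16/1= -16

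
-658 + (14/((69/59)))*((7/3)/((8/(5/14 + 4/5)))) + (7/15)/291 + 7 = -646.96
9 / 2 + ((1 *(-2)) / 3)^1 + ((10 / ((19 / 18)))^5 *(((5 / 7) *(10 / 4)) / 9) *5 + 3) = 7873910640413 / 103996158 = 75713.48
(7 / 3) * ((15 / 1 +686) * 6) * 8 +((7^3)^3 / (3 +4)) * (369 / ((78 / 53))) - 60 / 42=263079452957 / 182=1445491499.76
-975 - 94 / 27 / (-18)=-236878 / 243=-974.81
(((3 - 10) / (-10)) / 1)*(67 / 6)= 469 / 60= 7.82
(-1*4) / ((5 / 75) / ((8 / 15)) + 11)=-32 / 89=-0.36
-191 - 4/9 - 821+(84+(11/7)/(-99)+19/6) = -116587/126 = -925.29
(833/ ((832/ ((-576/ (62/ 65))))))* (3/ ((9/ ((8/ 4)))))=-12495/ 31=-403.06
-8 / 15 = -0.53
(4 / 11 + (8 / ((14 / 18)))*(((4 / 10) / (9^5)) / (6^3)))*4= 99202408 / 68201595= 1.45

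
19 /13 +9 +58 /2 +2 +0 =539 /13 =41.46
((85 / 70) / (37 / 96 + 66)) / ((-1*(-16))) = 51 / 44611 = 0.00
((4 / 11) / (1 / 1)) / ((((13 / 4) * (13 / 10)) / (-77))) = -1120 / 169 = -6.63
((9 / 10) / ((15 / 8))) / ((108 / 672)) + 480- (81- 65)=35024 / 75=466.99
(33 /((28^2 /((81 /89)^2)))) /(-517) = -19683 /291873008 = -0.00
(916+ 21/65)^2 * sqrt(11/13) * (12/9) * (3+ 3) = 28380101768 * sqrt(143)/54925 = 6178910.46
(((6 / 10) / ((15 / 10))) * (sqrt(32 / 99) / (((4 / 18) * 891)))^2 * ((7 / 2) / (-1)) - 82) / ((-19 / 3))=20938034 / 1617165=12.95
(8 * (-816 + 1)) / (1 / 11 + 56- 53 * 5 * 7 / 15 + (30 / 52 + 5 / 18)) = 839124 / 8587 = 97.72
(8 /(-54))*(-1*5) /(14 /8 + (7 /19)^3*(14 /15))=0.41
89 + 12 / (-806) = 35861 / 403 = 88.99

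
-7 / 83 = -0.08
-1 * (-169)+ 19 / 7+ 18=1328 / 7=189.71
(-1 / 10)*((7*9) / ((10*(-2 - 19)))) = 3 / 100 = 0.03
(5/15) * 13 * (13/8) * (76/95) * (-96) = -2704/5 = -540.80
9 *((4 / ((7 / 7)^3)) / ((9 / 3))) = 12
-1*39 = -39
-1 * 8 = -8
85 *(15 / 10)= 255 / 2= 127.50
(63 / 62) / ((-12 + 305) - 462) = -63 / 10478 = -0.01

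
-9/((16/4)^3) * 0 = 0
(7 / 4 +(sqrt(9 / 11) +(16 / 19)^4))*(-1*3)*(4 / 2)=-3523173 / 260642 - 18*sqrt(11) / 11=-18.94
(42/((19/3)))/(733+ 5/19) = 7/774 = 0.01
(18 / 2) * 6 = 54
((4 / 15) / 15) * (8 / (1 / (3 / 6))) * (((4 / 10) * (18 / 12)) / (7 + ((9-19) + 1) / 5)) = 8 / 975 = 0.01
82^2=6724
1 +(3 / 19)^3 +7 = 54899 / 6859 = 8.00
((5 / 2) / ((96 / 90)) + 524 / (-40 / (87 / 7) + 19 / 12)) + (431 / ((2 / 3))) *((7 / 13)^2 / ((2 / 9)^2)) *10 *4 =466230776139 / 3077152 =151513.73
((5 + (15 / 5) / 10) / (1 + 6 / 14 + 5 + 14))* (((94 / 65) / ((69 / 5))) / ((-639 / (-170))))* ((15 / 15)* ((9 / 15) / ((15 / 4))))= 2371432 / 2049129225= 0.00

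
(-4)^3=-64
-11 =-11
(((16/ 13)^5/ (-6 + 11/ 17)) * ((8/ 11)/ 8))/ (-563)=17825792/ 209246996959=0.00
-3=-3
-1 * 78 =-78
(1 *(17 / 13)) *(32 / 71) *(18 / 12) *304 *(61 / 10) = 7565952 / 4615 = 1639.43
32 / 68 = 8 / 17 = 0.47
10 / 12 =5 / 6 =0.83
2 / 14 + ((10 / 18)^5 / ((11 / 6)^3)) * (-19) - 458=-9332749885 / 20376279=-458.02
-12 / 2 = -6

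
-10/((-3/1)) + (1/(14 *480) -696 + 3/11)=-17060583/24640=-692.39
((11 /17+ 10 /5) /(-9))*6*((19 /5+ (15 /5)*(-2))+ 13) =-324 /17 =-19.06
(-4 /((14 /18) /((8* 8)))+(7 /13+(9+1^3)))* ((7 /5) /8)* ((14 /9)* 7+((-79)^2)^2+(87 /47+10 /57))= -4538011972904207 /2089620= -2171692447.86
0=0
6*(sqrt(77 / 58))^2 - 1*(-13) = 608 / 29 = 20.97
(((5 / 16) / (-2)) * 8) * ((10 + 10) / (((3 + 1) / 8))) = -50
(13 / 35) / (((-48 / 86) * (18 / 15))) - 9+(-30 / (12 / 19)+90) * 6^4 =55511009 / 1008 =55070.45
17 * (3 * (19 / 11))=88.09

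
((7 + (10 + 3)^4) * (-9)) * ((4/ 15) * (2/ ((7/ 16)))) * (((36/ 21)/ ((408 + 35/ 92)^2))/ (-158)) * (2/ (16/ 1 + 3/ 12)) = 4456849342464/ 1775873560081075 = 0.00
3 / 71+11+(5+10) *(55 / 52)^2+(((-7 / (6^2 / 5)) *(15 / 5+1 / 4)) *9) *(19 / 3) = -5481667 / 35997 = -152.28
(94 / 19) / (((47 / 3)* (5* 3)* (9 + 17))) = 1 / 1235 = 0.00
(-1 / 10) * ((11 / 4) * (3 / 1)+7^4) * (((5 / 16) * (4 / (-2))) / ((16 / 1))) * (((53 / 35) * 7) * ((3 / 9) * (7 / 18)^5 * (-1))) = -0.30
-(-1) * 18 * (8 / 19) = 7.58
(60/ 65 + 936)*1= 12180/ 13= 936.92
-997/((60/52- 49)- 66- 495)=12961/7915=1.64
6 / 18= 1 / 3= 0.33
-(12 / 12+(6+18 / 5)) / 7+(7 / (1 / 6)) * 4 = 5827 / 35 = 166.49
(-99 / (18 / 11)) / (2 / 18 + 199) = -1089 / 3584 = -0.30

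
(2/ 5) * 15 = 6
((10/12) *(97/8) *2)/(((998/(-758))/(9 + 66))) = -4595375/3992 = -1151.15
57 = 57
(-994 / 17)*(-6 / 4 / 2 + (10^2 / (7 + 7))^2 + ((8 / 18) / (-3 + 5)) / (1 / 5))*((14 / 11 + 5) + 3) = -6435227 / 231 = -27858.13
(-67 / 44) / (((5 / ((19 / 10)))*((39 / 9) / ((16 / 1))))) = -7638 / 3575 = -2.14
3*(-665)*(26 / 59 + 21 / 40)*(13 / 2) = -11821173 / 944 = -12522.43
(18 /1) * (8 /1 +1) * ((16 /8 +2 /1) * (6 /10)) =1944 /5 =388.80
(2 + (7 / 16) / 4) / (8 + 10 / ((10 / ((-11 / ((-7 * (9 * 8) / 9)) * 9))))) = 945 / 4376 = 0.22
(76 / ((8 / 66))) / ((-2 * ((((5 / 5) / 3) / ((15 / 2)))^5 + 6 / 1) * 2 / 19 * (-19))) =26.12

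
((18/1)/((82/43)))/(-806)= -387/33046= -0.01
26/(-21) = -26/21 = -1.24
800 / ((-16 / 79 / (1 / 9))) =-3950 / 9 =-438.89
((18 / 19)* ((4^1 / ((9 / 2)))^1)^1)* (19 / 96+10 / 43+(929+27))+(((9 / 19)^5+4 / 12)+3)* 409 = 463900078461 / 212944514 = 2178.50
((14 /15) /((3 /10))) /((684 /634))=4438 /1539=2.88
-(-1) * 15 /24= 5 /8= 0.62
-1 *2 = -2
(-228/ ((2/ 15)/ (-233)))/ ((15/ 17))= 451554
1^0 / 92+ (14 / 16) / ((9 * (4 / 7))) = 1199 / 6624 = 0.18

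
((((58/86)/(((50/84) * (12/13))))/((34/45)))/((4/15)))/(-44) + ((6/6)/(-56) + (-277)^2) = 276405531173/3602368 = 76728.84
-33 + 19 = -14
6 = 6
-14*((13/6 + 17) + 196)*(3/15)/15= -9037/225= -40.16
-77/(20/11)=-847/20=-42.35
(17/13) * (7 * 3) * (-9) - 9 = -3330/13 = -256.15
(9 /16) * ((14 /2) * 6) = 189 /8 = 23.62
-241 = -241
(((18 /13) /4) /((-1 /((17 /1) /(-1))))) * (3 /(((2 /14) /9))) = 28917 /26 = 1112.19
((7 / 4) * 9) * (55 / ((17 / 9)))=31185 / 68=458.60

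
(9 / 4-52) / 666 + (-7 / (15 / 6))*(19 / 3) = -237203 / 13320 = -17.81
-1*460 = -460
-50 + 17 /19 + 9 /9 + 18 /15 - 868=-86916 /95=-914.91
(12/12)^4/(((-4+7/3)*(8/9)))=-27/40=-0.68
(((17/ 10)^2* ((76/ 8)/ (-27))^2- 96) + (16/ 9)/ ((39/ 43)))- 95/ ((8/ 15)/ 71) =-48296903873/ 3790800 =-12740.56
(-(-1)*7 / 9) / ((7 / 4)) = 4 / 9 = 0.44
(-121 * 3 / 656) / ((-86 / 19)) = 6897 / 56416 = 0.12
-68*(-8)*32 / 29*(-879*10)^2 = 1345013452800 / 29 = 46379774234.48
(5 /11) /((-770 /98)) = -7 /121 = -0.06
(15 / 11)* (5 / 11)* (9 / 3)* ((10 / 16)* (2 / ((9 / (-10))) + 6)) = 4.39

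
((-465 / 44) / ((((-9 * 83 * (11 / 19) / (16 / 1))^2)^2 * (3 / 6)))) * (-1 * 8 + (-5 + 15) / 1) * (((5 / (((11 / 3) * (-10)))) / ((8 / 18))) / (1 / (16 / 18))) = 1323811143680 / 61290901434020049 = 0.00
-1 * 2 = -2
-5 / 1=-5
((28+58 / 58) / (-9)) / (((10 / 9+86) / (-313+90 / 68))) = 307313 / 26656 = 11.53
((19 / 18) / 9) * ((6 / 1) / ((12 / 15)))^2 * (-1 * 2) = -13.19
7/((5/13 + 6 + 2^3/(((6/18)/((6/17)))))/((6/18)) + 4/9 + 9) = 13923/107426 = 0.13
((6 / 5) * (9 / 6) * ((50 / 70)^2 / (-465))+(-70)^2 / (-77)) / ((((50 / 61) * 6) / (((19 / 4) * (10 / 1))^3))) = -2224487319335 / 1604064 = -1386782.15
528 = 528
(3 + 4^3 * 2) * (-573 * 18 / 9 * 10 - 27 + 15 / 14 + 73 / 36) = -379106533 / 252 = -1504391.00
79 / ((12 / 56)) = 1106 / 3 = 368.67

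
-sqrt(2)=-1.41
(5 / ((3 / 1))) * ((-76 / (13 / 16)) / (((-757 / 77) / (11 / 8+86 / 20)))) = 2656808 / 29523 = 89.99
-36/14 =-18/7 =-2.57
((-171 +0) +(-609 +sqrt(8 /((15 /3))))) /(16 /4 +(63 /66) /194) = -3329040 /17093 +8536 * sqrt(10) /85465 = -194.44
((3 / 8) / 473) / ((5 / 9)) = 27 / 18920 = 0.00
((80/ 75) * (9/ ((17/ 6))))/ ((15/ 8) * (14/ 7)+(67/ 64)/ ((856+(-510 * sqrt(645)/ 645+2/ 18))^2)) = 639912818406270958393344/ 708237113496512718308873-26513274544128 * sqrt(645)/ 41661006676265454018169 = 0.90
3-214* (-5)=1073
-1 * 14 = -14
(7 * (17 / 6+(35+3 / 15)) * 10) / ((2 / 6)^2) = 23961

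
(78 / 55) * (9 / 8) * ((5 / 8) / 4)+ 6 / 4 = 2463 / 1408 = 1.75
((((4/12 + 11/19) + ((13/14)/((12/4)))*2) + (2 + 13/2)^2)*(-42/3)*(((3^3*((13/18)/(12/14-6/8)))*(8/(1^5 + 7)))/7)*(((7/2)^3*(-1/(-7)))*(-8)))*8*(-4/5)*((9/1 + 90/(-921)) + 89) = -14428791080704/17499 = -824549464.58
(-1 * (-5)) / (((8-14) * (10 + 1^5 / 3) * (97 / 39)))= -195 / 6014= -0.03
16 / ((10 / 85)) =136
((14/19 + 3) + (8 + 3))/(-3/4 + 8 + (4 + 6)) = 1120/1311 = 0.85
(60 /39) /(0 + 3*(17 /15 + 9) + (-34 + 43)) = 100 /2561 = 0.04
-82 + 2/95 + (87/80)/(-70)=-8724213/106400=-81.99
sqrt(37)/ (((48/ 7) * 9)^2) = 49 * sqrt(37)/ 186624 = 0.00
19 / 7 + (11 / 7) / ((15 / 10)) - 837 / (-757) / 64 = 3844969 / 1017408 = 3.78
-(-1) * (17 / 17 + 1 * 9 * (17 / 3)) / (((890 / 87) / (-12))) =-27144 / 445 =-61.00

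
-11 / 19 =-0.58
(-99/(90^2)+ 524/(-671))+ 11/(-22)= -780931/603900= -1.29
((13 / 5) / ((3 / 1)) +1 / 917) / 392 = 1492 / 673995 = 0.00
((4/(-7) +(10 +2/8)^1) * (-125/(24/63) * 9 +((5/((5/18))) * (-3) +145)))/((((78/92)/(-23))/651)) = 101757221713/208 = 489217412.08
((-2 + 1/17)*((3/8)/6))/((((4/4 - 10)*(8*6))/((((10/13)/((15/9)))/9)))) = 11/763776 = 0.00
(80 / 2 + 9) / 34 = 49 / 34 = 1.44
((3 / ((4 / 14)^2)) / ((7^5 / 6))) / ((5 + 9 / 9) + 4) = 9 / 6860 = 0.00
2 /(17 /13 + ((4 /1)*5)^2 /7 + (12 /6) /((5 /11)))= 910 /28597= 0.03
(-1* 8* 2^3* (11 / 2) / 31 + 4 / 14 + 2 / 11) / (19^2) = -25988 / 861707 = -0.03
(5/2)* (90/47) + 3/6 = 5.29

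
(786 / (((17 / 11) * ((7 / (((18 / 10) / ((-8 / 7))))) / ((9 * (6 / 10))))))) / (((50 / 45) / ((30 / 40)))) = -28363203 / 68000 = -417.11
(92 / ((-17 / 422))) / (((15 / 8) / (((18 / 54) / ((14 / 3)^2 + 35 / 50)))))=-621184 / 34391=-18.06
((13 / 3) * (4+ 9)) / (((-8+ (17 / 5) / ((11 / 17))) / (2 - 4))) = 18590 / 453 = 41.04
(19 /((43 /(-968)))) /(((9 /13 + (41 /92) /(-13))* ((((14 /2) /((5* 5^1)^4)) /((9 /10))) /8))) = -61866090000000 /236887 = -261162875.13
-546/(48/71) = -807.62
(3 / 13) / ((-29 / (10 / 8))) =-15 / 1508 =-0.01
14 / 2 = 7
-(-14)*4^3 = 896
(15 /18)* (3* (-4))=-10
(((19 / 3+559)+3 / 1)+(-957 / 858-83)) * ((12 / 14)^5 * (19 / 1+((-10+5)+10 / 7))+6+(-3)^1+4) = 62823103919 / 9176622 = 6845.99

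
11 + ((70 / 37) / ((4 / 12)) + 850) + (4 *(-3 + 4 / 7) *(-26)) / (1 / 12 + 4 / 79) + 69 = 92791548 / 32893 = 2821.01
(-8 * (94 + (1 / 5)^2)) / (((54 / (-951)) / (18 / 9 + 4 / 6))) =23848544 / 675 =35331.18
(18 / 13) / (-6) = -3 / 13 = -0.23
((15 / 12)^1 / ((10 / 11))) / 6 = 0.23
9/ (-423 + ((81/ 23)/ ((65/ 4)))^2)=-2235025/ 105034511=-0.02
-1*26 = -26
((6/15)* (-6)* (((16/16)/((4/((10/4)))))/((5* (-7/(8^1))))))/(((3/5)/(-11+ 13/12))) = -17/3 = -5.67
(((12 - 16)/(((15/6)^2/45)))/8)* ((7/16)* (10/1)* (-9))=567/4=141.75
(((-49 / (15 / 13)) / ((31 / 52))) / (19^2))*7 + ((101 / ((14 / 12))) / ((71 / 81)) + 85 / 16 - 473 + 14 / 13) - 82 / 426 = -2136873133901 / 5784404080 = -369.42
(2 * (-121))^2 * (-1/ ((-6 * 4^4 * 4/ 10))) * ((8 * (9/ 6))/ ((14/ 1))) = 81.70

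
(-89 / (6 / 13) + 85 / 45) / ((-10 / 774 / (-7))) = -1034537 / 10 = -103453.70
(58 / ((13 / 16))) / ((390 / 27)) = 4.94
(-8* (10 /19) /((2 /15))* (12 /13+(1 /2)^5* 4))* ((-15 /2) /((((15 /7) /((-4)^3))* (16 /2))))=-228900 /247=-926.72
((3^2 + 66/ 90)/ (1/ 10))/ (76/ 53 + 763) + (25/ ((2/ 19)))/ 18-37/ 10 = 64081/ 6660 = 9.62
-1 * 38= -38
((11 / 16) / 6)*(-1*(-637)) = 7007 / 96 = 72.99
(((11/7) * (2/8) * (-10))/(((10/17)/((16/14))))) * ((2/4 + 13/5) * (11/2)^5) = -933612647/7840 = -119083.25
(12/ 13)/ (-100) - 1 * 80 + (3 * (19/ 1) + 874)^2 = 866680.99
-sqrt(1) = -1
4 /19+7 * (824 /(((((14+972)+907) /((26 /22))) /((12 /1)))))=43.42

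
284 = 284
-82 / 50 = -41 / 25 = -1.64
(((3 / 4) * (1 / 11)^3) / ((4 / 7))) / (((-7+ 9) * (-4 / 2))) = -21 / 85184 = -0.00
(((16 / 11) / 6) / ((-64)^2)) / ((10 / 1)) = 1 / 168960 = 0.00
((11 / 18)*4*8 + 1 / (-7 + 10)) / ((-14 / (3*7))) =-179 / 6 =-29.83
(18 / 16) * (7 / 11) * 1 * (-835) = -52605 / 88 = -597.78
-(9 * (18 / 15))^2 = -2916 / 25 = -116.64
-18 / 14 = -1.29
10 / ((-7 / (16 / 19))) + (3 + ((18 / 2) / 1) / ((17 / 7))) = 12442 / 2261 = 5.50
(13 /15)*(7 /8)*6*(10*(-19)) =-1729 /2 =-864.50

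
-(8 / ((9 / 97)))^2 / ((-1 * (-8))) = -75272 / 81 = -929.28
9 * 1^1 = 9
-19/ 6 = -3.17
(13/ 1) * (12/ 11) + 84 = 1080/ 11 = 98.18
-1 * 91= -91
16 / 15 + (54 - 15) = 601 / 15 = 40.07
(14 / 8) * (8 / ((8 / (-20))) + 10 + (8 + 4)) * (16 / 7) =8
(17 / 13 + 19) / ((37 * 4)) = 66 / 481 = 0.14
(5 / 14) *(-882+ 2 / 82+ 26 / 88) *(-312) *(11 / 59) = 310157445 / 16933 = 18316.75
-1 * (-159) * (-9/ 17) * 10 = -14310/ 17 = -841.76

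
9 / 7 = 1.29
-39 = -39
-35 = -35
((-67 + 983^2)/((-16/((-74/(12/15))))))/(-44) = -89375535/704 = -126953.88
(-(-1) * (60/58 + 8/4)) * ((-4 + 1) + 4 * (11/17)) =-1.25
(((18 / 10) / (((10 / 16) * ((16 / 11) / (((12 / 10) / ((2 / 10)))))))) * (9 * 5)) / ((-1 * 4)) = -2673 / 20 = -133.65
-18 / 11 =-1.64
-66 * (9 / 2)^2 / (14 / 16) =-10692 / 7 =-1527.43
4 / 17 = 0.24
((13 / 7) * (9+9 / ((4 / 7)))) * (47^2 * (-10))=-1015351.07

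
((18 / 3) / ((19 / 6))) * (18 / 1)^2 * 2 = 23328 / 19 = 1227.79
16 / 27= 0.59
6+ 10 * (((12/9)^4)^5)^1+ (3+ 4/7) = 77199428499187/24407490807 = 3162.94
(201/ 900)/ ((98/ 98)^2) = 0.22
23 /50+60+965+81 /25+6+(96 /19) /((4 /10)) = 1047.33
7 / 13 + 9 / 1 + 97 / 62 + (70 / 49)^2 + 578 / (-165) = 62824133 / 6516510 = 9.64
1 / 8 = 0.12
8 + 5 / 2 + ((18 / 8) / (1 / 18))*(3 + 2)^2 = 1023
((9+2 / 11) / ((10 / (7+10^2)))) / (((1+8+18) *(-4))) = -10807 / 11880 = -0.91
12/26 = 6/13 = 0.46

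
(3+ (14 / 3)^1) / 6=23 / 18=1.28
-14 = -14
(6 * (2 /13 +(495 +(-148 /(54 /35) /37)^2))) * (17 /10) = 80856641 /15795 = 5119.13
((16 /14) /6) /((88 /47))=0.10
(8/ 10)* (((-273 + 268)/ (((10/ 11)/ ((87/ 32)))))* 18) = -8613/ 40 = -215.32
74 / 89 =0.83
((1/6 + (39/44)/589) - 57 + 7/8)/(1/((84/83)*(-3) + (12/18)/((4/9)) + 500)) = -37893129365/1358544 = -27892.46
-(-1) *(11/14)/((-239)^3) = -11/191126866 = -0.00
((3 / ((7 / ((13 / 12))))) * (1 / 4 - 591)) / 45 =-30719 / 5040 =-6.10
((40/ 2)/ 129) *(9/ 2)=30/ 43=0.70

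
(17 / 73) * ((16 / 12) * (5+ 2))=2.17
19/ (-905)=-19/ 905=-0.02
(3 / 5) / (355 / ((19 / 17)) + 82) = 19 / 12655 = 0.00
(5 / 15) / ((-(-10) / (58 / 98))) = 29 / 1470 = 0.02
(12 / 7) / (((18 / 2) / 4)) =16 / 21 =0.76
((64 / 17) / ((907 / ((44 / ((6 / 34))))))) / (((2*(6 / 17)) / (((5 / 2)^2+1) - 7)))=0.37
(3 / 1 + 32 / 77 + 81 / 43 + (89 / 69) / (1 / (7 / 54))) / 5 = 67439149 / 61683930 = 1.09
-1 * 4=-4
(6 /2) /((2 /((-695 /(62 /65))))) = -135525 /124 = -1092.94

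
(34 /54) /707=17 /19089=0.00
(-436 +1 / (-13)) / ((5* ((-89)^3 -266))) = 5669 / 45840275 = 0.00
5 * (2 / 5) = 2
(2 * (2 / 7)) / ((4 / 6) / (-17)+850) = 51 / 75859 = 0.00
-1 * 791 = -791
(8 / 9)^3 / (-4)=-0.18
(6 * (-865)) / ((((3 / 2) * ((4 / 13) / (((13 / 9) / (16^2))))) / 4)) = -146185 / 576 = -253.79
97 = 97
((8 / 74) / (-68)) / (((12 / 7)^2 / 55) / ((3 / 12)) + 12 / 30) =-2695 / 1040366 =-0.00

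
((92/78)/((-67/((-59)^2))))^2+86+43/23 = 603526646297/157038687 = 3843.17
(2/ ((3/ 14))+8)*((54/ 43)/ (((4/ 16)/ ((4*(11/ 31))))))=123.58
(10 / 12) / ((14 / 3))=5 / 28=0.18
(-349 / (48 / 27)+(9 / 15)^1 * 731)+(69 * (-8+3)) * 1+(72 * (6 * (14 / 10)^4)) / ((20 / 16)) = 61247223 / 50000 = 1224.94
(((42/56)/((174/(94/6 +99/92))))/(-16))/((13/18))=-0.01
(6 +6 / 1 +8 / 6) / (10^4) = 1 / 750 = 0.00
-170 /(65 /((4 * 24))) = -3264 /13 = -251.08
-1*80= -80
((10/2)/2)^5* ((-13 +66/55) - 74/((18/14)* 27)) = -10579375/7776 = -1360.52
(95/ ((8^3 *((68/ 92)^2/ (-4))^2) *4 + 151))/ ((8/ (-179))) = -4758696205/ 423573432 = -11.23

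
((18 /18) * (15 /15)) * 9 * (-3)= -27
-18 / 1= -18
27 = 27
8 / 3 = 2.67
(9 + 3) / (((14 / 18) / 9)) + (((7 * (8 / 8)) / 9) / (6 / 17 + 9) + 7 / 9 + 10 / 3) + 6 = 1493048 / 10017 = 149.05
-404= -404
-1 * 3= -3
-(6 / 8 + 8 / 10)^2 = -2.40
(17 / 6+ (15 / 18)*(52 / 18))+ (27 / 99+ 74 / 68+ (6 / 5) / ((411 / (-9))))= 22741538 / 3458565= 6.58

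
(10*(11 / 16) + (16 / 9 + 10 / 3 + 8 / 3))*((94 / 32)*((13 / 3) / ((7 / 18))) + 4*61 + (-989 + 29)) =-40367465 / 4032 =-10011.77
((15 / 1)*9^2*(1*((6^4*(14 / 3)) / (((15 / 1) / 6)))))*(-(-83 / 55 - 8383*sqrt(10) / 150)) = 243964224 / 55 + 4106731104*sqrt(10) / 25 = 523900674.22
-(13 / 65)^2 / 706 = -1 / 17650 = -0.00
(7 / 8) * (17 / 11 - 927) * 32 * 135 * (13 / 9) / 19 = -55582800 / 209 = -265946.41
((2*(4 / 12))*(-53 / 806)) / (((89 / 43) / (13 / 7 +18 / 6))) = -0.10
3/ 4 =0.75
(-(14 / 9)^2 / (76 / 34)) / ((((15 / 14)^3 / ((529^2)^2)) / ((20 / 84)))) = -16410435437.29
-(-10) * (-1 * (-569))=5690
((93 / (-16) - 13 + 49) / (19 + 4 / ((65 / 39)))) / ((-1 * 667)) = -105 / 49648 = -0.00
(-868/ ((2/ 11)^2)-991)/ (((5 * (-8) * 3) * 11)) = 3406/ 165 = 20.64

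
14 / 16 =7 / 8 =0.88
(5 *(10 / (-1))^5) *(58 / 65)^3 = -780448000 / 2197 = -355233.50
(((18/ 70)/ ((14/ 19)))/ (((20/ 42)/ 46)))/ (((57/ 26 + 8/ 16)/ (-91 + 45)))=-3527901/ 6125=-575.98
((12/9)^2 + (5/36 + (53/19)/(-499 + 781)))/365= 4129/782268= 0.01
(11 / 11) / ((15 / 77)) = 5.13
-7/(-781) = 7/781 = 0.01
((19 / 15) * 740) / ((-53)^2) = 2812 / 8427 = 0.33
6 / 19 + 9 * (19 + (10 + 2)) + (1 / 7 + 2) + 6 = 38232 / 133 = 287.46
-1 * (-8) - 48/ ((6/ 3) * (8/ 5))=-7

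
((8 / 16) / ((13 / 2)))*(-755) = -755 / 13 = -58.08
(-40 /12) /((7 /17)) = -170 /21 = -8.10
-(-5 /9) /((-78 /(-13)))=5 /54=0.09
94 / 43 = 2.19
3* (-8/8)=-3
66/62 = 33/31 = 1.06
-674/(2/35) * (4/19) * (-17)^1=802060/19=42213.68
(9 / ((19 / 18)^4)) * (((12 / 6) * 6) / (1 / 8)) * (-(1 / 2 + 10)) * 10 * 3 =-219229.96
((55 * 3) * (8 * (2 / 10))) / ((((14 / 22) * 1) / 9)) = 26136 / 7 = 3733.71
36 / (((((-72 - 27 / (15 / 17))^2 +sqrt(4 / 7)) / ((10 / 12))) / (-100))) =-138163725000 / 484805455427 +3750000 * sqrt(7) / 484805455427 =-0.28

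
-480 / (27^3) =-160 / 6561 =-0.02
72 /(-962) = -36 /481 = -0.07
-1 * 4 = -4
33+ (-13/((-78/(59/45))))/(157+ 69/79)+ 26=198683621/3367440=59.00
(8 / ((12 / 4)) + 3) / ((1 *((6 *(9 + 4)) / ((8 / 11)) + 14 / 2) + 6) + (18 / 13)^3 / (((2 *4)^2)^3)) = 0.05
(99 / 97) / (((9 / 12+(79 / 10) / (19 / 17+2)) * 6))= 17490 / 337657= 0.05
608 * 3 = 1824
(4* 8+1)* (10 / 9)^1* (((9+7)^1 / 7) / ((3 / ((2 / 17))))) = 3520 / 1071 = 3.29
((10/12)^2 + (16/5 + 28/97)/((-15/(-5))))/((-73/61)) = -1978169/1274580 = -1.55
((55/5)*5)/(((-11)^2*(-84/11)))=-5/84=-0.06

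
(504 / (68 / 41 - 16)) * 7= -246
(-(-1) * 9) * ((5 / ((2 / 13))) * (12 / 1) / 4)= 1755 / 2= 877.50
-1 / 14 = -0.07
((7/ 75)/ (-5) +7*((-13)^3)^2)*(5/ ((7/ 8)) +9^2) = 2929873061.38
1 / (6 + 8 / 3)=3 / 26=0.12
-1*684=-684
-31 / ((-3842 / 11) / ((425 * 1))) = 8525 / 226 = 37.72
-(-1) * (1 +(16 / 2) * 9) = 73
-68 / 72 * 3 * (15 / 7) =-85 / 14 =-6.07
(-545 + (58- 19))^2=256036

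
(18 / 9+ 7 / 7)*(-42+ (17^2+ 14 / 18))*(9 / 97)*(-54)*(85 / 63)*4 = -13647600 / 679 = -20099.56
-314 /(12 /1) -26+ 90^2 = 48287 /6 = 8047.83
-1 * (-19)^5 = 2476099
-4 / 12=-0.33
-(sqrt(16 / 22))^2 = -8 / 11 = -0.73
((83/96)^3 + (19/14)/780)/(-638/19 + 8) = -4956406519/195641671680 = -0.03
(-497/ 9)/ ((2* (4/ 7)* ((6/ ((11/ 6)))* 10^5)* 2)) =-0.00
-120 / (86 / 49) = -2940 / 43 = -68.37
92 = 92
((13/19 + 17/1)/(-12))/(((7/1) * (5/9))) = -36/95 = -0.38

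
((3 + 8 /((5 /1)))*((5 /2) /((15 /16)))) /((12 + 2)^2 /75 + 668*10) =0.00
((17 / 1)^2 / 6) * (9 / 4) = 867 / 8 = 108.38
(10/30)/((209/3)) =1/209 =0.00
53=53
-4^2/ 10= -8/ 5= -1.60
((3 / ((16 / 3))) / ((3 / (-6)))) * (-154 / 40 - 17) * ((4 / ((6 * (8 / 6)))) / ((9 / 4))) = 417 / 80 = 5.21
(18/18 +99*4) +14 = 411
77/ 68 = 1.13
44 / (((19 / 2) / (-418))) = -1936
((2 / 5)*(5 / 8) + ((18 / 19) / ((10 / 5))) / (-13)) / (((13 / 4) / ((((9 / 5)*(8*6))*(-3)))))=-273456 / 16055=-17.03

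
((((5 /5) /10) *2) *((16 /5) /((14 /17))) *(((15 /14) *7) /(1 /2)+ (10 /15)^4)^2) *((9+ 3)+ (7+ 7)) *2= 10716632992 /1148175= 9333.62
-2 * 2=-4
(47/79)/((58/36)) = 846/2291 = 0.37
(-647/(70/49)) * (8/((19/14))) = -253624/95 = -2669.73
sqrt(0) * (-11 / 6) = 0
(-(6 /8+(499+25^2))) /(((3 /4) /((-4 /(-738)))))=-8998 /1107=-8.13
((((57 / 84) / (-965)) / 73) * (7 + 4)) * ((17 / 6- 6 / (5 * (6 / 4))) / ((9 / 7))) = -12749 / 76080600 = -0.00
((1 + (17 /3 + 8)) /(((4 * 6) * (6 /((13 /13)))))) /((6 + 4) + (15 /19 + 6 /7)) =1463 /167292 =0.01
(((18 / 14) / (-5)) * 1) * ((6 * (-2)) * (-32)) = -3456 / 35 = -98.74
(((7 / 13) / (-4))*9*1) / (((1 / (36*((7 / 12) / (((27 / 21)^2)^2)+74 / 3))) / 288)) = -109696328 / 351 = -312525.15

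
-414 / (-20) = 207 / 10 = 20.70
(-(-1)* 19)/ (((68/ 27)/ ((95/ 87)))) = 16245/ 1972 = 8.24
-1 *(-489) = 489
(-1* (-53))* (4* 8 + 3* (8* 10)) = 14416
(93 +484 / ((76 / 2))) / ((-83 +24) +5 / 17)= -34153 / 18962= -1.80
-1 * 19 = -19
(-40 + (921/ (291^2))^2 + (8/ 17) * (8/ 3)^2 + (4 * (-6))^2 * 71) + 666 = 562459987863451/ 13544979993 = 41525.35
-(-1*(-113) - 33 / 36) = -1345 / 12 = -112.08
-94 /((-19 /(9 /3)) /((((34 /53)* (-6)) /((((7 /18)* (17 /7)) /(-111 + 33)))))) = 4751136 /1007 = 4718.11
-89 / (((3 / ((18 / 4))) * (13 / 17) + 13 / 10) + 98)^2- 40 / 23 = -104177041060 / 59595654407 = -1.75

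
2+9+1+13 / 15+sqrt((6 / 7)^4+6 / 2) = sqrt(8499) / 49+193 / 15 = 14.75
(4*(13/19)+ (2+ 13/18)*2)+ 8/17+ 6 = 42593/2907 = 14.65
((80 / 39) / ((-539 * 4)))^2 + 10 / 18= 81830215 / 147294147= 0.56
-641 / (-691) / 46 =641 / 31786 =0.02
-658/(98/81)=-3807/7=-543.86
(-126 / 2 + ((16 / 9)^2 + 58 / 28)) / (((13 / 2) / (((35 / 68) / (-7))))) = 327545 / 501228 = 0.65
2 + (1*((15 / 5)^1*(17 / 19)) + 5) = 9.68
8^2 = 64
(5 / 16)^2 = 0.10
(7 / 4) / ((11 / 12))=21 / 11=1.91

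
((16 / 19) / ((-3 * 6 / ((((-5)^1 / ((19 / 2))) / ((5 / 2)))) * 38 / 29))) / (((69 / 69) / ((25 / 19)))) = 11600 / 1172889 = 0.01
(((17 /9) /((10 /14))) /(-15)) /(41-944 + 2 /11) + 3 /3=6704734 /6703425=1.00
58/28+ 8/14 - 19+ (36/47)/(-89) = -958411/58562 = -16.37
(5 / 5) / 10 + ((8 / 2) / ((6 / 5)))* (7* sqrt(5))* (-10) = 1 / 10 - 700* sqrt(5) / 3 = -521.65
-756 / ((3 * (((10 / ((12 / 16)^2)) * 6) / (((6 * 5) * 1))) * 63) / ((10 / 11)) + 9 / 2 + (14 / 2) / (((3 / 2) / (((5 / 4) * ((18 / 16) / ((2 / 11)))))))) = -4480 / 4621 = -0.97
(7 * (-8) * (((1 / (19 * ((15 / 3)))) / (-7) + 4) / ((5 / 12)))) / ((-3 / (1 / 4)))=21272 / 475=44.78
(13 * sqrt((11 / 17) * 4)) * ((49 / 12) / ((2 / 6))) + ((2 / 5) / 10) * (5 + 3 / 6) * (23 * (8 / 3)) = 1012 / 75 + 637 * sqrt(187) / 34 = 269.69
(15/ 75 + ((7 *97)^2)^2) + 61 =1062794018711/ 5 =212558803742.20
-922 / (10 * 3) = -461 / 15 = -30.73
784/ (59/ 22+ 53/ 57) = 140448/ 647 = 217.08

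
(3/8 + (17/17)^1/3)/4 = 0.18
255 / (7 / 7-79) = -3.27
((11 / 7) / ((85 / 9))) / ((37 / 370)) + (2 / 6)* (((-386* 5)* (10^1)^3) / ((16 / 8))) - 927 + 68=-115141069 / 357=-322524.00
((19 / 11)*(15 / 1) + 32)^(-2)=0.00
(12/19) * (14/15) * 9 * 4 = 2016/95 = 21.22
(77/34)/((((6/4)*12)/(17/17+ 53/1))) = 231/34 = 6.79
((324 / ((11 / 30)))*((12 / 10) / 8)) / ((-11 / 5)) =-7290 / 121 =-60.25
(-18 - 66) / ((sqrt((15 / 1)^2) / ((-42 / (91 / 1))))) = 168 / 65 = 2.58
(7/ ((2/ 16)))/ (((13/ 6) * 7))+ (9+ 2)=14.69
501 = 501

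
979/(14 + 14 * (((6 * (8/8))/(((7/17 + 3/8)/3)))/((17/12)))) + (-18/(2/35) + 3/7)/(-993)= 37367023/8503390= 4.39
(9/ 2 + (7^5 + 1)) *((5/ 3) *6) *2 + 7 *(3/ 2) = 672521/ 2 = 336260.50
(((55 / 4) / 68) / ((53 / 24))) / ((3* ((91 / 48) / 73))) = 96360 / 81991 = 1.18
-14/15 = -0.93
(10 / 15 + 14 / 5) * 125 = 1300 / 3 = 433.33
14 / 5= 2.80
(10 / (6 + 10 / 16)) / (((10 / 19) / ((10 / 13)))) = 2.21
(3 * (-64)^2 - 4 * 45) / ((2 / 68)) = 411672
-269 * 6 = -1614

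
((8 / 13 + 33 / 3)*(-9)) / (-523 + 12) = 1359 / 6643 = 0.20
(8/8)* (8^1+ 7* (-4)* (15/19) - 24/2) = -496/19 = -26.11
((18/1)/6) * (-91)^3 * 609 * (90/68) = -61954839765/34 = -1822201169.56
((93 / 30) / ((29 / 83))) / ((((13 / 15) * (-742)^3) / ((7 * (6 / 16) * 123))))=-2848311 / 352026217088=-0.00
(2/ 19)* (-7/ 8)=-7/ 76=-0.09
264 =264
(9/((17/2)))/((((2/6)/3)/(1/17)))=162/289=0.56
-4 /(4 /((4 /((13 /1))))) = -4 /13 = -0.31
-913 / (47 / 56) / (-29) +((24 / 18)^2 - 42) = -33254 / 12267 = -2.71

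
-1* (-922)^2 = -850084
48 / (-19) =-48 / 19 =-2.53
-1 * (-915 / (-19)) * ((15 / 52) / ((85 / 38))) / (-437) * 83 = 227835 / 193154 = 1.18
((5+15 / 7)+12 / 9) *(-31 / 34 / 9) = -2759 / 3213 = -0.86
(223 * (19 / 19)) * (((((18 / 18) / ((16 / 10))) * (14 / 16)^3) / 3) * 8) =382445 / 1536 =248.99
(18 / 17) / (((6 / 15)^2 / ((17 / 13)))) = 225 / 26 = 8.65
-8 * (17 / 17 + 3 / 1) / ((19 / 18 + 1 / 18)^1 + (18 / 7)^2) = -7056 / 1703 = -4.14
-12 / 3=-4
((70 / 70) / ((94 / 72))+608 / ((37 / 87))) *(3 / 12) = 621861 / 1739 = 357.60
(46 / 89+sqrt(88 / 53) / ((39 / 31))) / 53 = 46 / 4717+62 * sqrt(1166) / 109551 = 0.03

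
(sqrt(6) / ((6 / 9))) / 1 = 3 * sqrt(6) / 2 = 3.67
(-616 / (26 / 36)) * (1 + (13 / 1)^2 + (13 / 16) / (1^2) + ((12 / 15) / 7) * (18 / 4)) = -9498357 / 65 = -146128.57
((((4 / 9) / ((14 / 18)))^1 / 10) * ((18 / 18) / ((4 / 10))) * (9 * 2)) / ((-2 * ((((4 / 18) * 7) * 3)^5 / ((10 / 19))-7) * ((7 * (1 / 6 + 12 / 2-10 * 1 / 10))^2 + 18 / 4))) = -393660 / 1687132913011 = -0.00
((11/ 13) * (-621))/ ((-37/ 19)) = 129789/ 481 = 269.83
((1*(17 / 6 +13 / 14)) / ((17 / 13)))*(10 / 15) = 1.92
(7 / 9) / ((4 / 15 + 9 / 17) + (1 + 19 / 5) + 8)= 595 / 10401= 0.06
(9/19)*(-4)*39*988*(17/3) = -413712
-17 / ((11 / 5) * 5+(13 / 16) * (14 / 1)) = -136 / 179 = -0.76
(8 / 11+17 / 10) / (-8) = -267 / 880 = -0.30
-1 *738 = -738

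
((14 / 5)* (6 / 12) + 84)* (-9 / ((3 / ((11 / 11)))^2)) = -427 / 5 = -85.40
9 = 9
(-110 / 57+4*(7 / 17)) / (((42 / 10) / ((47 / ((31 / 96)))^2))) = -3098961920 / 2172821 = -1426.24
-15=-15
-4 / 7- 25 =-179 / 7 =-25.57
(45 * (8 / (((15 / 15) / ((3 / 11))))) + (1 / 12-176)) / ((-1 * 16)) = 10261 / 2112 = 4.86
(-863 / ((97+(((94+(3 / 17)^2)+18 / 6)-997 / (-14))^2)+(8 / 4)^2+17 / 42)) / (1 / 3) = -127146690972 / 1395123262669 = -0.09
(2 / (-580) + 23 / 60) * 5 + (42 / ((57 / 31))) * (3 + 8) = 1673911 / 6612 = 253.16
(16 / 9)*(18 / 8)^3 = 81 / 4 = 20.25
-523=-523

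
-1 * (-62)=62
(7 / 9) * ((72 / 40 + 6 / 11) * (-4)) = -1204 / 165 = -7.30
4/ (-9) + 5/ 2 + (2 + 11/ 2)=86/ 9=9.56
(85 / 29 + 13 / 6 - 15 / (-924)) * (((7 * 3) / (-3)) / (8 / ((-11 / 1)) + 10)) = -137033 / 35496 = -3.86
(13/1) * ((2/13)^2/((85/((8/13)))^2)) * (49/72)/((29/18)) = 0.00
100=100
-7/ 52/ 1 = -7/ 52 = -0.13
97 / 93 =1.04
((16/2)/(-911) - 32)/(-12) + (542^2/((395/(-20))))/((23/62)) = -66365097682/1655287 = -40092.80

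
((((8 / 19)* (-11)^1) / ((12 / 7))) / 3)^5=-86617093024 / 146211169851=-0.59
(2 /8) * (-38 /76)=-1 /8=-0.12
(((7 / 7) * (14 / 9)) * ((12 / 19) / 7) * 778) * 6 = 12448 / 19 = 655.16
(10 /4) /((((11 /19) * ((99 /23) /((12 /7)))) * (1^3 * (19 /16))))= 3680 /2541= 1.45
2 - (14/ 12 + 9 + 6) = -85/ 6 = -14.17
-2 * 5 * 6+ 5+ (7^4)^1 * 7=16752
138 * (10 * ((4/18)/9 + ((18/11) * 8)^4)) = 16021131462680/395307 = 40528327.26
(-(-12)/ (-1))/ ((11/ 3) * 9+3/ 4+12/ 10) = -80/ 233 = -0.34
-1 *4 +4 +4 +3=7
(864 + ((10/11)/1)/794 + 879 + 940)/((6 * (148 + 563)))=5858333/9314811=0.63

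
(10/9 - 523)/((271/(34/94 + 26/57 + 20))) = -261956387/6534081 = -40.09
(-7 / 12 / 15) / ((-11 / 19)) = 133 / 1980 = 0.07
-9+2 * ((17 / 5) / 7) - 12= -701 / 35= -20.03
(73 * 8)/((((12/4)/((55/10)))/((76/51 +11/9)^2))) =553186700/70227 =7877.12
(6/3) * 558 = 1116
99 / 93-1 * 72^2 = -160671 / 31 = -5182.94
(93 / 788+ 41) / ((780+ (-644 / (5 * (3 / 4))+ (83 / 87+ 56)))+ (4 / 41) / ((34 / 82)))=79868465 / 1292595012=0.06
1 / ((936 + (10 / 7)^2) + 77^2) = 49 / 336485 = 0.00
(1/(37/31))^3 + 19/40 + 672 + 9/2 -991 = -313.44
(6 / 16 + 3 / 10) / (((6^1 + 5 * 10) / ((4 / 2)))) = 27 / 1120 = 0.02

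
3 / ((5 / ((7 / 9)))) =7 / 15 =0.47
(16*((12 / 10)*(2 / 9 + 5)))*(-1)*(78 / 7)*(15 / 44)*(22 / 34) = -29328 / 119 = -246.45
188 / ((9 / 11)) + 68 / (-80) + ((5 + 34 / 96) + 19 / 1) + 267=374603 / 720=520.28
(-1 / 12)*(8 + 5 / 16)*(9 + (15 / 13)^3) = -256557 / 35152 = -7.30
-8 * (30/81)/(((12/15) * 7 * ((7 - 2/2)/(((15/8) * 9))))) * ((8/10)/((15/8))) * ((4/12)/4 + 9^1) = -1090/189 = -5.77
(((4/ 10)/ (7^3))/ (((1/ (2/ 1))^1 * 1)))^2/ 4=4/ 2941225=0.00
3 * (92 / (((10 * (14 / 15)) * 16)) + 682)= 229359 / 112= 2047.85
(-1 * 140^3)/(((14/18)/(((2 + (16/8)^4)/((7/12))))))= -108864000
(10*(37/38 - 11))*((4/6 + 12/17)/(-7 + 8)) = -44450/323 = -137.62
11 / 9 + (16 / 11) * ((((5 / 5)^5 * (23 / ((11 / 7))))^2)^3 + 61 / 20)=12539722461714281 / 876922695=14299689.74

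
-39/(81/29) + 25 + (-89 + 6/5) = -76.76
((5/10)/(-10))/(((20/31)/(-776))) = 3007/50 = 60.14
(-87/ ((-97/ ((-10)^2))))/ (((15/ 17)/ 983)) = 9692380/ 97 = 99921.44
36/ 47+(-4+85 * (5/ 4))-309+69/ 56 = -538907/ 2632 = -204.75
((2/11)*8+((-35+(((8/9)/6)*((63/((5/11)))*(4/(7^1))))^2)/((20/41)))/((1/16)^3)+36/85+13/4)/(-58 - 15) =-725468858507/61429500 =-11809.78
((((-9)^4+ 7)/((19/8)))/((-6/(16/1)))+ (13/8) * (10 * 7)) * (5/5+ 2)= -1655473/76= -21782.54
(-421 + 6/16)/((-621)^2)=-3365/3085128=-0.00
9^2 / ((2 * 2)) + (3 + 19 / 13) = 1285 / 52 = 24.71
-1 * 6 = -6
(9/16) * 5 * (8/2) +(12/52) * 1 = 597/52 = 11.48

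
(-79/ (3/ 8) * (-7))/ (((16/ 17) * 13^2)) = 9401/ 1014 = 9.27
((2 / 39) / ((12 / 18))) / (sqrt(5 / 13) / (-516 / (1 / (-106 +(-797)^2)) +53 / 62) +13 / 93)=10895399041127274* sqrt(65) / 11790833796671270995350229 +499111307733467639300961 / 906987215128559307334633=0.55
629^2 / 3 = 395641 / 3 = 131880.33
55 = 55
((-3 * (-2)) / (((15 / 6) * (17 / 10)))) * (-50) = -1200 / 17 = -70.59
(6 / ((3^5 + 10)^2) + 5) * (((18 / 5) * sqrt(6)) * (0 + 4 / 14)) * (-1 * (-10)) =125.98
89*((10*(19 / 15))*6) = 6764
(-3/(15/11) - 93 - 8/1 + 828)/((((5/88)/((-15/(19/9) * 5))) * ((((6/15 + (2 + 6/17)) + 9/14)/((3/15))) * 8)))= -28462896/8531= -3336.41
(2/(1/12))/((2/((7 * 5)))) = 420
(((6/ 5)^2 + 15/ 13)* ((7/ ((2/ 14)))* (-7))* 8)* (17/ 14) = -2808876/ 325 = -8642.70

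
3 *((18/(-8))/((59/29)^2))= -22707/13924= -1.63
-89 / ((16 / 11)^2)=-10769 / 256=-42.07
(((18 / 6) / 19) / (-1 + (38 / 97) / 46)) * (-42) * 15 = 301185 / 3002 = 100.33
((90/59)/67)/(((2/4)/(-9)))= -1620/3953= -0.41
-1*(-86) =86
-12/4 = -3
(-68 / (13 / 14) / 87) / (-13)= 952 / 14703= 0.06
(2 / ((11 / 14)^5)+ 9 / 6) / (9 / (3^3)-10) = -7903347 / 9340958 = -0.85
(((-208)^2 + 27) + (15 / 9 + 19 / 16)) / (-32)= -1352.93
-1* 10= -10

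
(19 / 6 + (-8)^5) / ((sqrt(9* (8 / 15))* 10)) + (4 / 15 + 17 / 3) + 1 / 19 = 1706 / 285 -196589* sqrt(30) / 720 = -1489.52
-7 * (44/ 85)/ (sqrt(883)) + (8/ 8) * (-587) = -587 -308 * sqrt(883)/ 75055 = -587.12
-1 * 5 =-5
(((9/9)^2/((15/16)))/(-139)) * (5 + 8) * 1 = -208/2085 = -0.10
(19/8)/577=19/4616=0.00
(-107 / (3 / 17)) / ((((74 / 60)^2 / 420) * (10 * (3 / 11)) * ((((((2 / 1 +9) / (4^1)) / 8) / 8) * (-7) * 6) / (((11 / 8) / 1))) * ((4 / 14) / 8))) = 1792806400 / 1369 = 1309573.70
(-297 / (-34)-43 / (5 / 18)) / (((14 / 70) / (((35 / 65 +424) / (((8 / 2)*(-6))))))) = 45680763 / 3536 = 12918.77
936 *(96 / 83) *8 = 718848 / 83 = 8660.82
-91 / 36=-2.53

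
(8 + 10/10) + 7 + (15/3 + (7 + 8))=36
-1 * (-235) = 235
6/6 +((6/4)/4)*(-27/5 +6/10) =-4/5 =-0.80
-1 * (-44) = 44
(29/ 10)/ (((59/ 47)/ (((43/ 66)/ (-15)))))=-58609/ 584100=-0.10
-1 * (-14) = 14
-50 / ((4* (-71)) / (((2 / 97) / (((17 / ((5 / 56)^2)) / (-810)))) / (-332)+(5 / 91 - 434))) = -60533095494975 / 792330727552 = -76.40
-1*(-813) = 813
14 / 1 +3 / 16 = 227 / 16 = 14.19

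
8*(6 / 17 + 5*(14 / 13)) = 10144 / 221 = 45.90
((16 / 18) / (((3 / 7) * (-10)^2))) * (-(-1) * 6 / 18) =14 / 2025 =0.01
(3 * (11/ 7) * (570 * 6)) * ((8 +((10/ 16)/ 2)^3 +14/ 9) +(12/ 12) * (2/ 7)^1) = 7986083325/ 50176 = 159161.42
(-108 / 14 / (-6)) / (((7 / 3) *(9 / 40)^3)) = 64000 / 1323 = 48.37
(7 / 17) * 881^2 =5433127 / 17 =319595.71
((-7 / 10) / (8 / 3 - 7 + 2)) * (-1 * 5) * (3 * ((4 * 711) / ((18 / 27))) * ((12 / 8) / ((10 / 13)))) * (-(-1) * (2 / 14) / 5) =-748683 / 700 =-1069.55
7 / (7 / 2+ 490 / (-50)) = -10 / 9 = -1.11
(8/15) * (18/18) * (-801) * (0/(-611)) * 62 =0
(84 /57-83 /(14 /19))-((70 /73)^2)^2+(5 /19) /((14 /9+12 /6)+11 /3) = -111.98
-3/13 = -0.23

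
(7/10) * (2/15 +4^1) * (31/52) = 6727/3900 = 1.72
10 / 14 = 5 / 7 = 0.71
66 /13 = 5.08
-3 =-3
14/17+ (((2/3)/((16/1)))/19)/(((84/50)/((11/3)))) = 809059/976752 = 0.83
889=889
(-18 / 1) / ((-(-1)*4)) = -9 / 2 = -4.50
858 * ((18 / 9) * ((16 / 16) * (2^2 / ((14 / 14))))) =6864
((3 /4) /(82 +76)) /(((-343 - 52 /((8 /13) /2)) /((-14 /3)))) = 7 /161792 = 0.00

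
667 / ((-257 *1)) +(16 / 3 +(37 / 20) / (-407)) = 463649 / 169620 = 2.73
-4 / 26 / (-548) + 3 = 10687 / 3562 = 3.00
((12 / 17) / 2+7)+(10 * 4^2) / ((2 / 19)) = 25965 / 17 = 1527.35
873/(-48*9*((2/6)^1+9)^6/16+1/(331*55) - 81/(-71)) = -30466813905/622869682070468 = -0.00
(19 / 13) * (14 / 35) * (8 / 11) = 304 / 715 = 0.43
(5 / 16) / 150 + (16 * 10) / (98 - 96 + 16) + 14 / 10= 10.29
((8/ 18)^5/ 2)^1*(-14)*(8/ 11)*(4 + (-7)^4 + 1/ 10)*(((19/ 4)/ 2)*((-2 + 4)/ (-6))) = 545925632/ 3247695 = 168.10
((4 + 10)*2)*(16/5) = 448/5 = 89.60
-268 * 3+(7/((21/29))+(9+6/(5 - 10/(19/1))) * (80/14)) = -262481/357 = -735.24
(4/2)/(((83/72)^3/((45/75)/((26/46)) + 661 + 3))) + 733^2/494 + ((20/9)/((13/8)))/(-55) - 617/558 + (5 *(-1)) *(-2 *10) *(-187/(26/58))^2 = 490323560610815700452/28173543634665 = 17403687.91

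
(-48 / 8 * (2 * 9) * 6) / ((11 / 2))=-1296 / 11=-117.82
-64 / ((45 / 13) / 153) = -14144 / 5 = -2828.80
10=10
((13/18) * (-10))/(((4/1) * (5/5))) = -65/36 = -1.81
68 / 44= 17 / 11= 1.55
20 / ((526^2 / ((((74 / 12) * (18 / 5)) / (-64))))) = -111 / 4426816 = -0.00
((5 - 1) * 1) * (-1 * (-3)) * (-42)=-504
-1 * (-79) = 79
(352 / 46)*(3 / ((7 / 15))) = 7920 / 161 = 49.19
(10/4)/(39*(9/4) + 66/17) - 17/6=-34969/12462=-2.81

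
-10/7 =-1.43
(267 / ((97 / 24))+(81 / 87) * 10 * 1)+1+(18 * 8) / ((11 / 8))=5603761 / 30943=181.10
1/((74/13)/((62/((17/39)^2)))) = 612963/10693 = 57.32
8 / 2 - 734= -730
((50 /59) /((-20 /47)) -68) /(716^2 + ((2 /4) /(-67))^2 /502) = -37222949604 /272641128146107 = -0.00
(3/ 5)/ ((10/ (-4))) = -6/ 25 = -0.24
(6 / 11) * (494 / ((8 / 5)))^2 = 51996.31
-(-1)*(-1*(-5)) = 5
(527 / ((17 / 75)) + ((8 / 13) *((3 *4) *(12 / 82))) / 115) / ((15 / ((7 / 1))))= 332526719 / 306475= 1085.00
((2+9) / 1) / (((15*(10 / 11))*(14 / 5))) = 0.29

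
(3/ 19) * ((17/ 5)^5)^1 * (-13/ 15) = -62.17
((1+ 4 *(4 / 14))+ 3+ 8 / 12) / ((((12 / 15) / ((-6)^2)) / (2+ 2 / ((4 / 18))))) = 20130 / 7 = 2875.71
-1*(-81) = 81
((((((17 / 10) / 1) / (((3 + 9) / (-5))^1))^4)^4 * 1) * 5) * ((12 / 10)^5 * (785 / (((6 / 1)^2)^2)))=7639807124479698351517 / 252428641478023053312000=0.03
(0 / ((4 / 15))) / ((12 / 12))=0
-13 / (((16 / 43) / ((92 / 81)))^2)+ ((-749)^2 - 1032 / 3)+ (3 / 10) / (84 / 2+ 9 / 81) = 560535.88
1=1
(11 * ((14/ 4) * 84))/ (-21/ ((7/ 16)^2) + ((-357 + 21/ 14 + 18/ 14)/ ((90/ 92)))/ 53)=-5999070/ 216193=-27.75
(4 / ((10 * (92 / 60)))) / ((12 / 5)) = 5 / 46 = 0.11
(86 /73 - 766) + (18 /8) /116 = -25905391 /33872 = -764.80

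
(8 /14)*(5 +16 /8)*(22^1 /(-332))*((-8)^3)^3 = 2952790016 /83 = 35575783.33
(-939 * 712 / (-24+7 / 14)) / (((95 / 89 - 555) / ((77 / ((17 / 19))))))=-43526116788 / 9847675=-4419.94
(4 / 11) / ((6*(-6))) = -1 / 99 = -0.01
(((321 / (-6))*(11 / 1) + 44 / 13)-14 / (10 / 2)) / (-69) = 3323 / 390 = 8.52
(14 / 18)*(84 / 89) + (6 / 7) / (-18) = 1283 / 1869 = 0.69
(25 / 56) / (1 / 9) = 225 / 56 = 4.02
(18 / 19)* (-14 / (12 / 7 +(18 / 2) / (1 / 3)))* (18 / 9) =-1176 / 1273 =-0.92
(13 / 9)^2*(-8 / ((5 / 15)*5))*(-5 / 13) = 104 / 27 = 3.85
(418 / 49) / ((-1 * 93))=-418 / 4557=-0.09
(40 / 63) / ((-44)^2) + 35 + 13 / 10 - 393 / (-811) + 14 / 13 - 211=-69574954909 / 401846445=-173.14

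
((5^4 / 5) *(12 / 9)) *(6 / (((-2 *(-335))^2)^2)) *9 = 9 / 201511210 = 0.00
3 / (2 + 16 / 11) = 0.87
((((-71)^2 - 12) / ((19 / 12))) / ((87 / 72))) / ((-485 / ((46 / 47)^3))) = -2999506176 / 590322115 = -5.08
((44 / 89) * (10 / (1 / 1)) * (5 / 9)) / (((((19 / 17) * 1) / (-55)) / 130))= -267410000 / 15219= -17570.80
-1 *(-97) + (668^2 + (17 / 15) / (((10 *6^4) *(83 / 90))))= 80016428897 / 179280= 446321.00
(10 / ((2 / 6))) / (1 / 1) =30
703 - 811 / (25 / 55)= -5406 / 5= -1081.20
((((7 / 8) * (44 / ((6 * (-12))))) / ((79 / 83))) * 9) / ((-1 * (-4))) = -6391 / 5056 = -1.26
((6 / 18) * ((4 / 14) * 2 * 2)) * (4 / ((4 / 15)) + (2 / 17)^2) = 34712 / 6069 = 5.72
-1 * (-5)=5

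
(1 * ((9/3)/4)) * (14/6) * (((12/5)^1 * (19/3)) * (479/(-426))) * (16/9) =-509656/9585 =-53.17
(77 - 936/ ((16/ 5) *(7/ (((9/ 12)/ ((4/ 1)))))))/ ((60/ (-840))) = -15493/ 16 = -968.31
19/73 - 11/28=-271/2044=-0.13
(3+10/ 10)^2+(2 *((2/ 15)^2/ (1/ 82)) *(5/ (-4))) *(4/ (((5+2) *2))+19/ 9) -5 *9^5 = -836998979/ 2835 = -295237.74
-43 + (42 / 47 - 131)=-8136 / 47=-173.11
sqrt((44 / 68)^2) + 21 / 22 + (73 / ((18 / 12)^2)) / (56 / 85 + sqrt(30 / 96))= 8393030221 / 47295666- 8438800 * sqrt(5) / 126459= 28.24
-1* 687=-687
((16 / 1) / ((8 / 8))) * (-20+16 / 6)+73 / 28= -23077 / 84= -274.73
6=6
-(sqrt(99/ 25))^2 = -99/ 25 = -3.96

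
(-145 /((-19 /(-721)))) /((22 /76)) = -209090 /11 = -19008.18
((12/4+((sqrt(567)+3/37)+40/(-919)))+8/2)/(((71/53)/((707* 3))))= 26900206074/2414213+1011717* sqrt(7)/71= 48843.16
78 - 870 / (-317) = 25596 / 317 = 80.74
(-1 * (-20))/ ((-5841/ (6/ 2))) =-20/ 1947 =-0.01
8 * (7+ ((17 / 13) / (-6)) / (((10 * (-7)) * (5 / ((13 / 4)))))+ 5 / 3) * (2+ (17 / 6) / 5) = 800987 / 4500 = 178.00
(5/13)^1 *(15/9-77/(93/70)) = -21.65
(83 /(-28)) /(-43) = 83 /1204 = 0.07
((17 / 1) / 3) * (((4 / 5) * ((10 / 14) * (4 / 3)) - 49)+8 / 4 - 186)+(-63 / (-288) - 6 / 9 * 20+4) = -2671463 / 2016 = -1325.13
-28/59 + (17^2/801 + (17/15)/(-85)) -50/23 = -62527844/27173925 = -2.30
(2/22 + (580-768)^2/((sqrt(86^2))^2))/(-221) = -99045/4494919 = -0.02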